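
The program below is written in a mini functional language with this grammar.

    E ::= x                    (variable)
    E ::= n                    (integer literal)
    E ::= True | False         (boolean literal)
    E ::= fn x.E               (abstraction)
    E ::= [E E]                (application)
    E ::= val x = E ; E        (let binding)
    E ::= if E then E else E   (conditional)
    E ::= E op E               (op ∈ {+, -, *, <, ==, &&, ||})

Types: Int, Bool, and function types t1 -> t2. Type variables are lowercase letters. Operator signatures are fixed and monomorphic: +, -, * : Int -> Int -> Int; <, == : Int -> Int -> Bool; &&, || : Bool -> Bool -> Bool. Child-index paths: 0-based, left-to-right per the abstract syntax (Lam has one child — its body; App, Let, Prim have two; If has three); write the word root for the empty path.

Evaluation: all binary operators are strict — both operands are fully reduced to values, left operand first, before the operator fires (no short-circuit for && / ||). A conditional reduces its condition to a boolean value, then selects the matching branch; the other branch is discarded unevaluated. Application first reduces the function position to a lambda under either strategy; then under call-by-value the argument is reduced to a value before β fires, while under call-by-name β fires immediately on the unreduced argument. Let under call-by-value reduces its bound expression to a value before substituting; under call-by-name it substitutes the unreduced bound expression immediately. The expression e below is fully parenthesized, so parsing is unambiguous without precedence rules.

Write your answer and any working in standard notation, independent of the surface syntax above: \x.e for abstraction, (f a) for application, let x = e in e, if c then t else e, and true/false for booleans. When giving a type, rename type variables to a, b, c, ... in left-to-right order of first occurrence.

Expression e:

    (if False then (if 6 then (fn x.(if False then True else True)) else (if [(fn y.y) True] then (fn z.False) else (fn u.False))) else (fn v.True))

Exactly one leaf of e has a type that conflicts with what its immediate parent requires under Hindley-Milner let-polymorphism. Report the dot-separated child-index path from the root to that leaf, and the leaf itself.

Answer: 1.0 : 6

Trace:
  unify Bool ~ Bool
  unify Int ~ Bool
  FAIL: mismatch Int ~ Bool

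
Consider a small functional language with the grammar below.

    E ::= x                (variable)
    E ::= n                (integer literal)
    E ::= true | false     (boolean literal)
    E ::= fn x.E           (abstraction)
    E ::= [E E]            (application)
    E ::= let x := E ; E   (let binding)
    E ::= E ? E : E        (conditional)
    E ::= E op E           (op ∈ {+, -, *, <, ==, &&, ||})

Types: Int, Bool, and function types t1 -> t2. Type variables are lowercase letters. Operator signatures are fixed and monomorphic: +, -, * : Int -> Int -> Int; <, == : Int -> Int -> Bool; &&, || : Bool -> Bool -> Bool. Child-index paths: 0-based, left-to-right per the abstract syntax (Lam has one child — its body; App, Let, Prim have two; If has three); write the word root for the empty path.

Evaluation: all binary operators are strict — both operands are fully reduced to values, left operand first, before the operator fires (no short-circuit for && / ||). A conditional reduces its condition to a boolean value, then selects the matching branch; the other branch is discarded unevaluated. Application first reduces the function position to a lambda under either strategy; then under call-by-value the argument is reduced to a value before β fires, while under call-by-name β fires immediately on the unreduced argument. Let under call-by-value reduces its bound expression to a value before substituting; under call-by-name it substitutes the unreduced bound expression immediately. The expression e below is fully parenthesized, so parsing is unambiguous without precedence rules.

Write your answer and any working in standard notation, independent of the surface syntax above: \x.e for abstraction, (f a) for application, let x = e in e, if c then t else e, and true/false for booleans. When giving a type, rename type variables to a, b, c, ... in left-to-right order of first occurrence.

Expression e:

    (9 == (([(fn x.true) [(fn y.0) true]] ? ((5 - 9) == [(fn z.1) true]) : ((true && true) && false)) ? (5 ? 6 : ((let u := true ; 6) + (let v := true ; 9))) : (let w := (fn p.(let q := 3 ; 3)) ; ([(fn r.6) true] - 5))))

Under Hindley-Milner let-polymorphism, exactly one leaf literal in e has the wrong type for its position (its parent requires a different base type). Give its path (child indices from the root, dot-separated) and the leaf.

Working:
  unify Int ~ Int
\x._ : a -> Bool
\y._ : b -> Int
  unify b -> Int ~ Bool -> c
  unify b ~ Bool
  unify Int ~ c
_ _ : Int
  unify a -> Bool ~ Int -> d
  unify a ~ Int
  unify Bool ~ d
_ _ : Bool
  unify Bool ~ Bool
  unify Int ~ Int
  unify Int ~ Int
  unify Int ~ Int
\z._ : e -> Int
  unify e -> Int ~ Bool -> f
  unify e ~ Bool
  unify Int ~ f
_ _ : Int
  unify Int ~ Int
  unify Bool ~ Bool
  unify Bool ~ Bool
  unify Bool ~ Bool
  unify Bool ~ Bool
  unify Bool ~ Bool
  unify Bool ~ Bool
  unify Int ~ Bool
  FAIL: mismatch Int ~ Bool

Answer: 1.1.0 : 5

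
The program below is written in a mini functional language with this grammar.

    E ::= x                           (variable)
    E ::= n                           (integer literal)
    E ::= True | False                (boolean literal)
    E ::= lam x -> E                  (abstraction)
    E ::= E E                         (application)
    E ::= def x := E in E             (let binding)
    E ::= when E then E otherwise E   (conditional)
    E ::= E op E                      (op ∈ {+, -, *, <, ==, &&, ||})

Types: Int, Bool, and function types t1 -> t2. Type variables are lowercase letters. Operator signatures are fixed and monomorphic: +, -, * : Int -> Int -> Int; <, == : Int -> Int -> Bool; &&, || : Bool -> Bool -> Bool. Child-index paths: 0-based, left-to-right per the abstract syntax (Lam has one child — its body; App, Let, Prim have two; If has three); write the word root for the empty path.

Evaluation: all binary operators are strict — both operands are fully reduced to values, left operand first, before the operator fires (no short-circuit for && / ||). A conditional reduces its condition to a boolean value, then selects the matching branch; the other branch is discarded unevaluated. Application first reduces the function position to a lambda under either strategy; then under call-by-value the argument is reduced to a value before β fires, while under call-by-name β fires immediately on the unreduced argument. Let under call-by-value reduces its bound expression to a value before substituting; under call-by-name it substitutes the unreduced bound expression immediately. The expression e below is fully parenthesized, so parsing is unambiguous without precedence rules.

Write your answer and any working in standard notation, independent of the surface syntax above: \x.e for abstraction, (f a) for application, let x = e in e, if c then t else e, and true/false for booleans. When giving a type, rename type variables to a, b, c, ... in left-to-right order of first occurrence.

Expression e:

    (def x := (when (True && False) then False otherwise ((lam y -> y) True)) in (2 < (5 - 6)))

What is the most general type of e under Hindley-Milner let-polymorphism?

Answer: Bool

Derivation:
  unify Bool ~ Bool
  unify Bool ~ Bool
  unify Bool ~ Bool
y : a
\y._ : a -> a
  unify a -> a ~ Bool -> b
  unify a ~ Bool
  unify Bool ~ b
_ _ : Bool
  unify Bool ~ Bool
let x : Bool
  unify Int ~ Int
  unify Int ~ Int
  unify Int ~ Int
  unify Int ~ Int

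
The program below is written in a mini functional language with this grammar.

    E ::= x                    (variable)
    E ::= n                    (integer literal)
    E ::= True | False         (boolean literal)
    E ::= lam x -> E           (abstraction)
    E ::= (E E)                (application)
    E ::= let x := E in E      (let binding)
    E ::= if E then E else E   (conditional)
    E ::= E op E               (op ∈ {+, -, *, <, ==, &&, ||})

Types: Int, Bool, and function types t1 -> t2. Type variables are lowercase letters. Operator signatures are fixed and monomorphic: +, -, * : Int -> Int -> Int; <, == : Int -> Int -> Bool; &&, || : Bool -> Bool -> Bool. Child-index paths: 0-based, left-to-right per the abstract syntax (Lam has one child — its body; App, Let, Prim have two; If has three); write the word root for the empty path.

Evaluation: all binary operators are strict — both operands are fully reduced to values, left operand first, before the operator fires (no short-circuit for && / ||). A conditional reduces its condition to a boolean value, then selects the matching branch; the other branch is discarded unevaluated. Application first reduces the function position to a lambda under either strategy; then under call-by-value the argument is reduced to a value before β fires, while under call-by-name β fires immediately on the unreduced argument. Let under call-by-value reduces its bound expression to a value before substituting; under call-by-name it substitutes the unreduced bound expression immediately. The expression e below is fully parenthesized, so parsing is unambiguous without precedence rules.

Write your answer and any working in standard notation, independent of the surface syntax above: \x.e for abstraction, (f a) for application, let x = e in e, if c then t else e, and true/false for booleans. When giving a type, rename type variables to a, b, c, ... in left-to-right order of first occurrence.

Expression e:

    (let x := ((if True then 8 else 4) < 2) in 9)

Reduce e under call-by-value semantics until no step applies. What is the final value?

Derivation:
step 0: (let x = ((if true then 8 else 4) < 2) in 9)
step 1: [if@0.0] (let x = (8 < 2) in 9)
step 2: [delta@0] (let x = false in 9)
step 3: [let@root] 9

Answer: 9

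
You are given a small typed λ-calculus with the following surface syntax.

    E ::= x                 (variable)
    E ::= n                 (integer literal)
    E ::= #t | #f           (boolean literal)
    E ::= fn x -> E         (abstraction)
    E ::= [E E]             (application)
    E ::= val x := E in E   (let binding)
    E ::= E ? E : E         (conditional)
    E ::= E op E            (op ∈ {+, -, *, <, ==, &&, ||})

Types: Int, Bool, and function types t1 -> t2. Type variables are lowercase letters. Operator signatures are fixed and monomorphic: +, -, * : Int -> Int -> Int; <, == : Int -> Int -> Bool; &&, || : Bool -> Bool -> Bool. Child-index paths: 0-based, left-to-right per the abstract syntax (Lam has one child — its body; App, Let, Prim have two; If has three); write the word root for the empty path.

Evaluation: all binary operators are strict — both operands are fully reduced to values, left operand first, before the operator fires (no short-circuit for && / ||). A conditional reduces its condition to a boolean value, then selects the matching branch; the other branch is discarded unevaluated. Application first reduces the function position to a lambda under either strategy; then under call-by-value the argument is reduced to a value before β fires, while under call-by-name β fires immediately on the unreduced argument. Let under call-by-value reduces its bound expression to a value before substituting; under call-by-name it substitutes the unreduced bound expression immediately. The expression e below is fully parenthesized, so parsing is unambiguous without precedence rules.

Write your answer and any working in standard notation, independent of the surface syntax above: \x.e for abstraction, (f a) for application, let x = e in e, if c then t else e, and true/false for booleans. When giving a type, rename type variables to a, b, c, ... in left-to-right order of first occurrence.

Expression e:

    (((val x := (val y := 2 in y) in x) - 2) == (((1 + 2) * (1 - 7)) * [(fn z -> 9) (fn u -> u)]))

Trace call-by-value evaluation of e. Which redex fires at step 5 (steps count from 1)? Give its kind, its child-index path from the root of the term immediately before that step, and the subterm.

Answer: delta at 1.0.1 : (1 - 7)

Working:
step 0: (((let x = (let y = 2 in y) in x) - 2) == (((1 + 2) * (1 - 7)) * ((\z.9) (\u.u))))
step 1: [let@0.0.0] (((let x = 2 in x) - 2) == (((1 + 2) * (1 - 7)) * ((\z.9) (\u.u))))
step 2: [let@0.0] ((2 - 2) == (((1 + 2) * (1 - 7)) * ((\z.9) (\u.u))))
step 3: [delta@0] (0 == (((1 + 2) * (1 - 7)) * ((\z.9) (\u.u))))
step 4: [delta@1.0.0] (0 == ((3 * (1 - 7)) * ((\z.9) (\u.u))))
step 5: [delta@1.0.1] (0 == ((3 * -6) * ((\z.9) (\u.u))))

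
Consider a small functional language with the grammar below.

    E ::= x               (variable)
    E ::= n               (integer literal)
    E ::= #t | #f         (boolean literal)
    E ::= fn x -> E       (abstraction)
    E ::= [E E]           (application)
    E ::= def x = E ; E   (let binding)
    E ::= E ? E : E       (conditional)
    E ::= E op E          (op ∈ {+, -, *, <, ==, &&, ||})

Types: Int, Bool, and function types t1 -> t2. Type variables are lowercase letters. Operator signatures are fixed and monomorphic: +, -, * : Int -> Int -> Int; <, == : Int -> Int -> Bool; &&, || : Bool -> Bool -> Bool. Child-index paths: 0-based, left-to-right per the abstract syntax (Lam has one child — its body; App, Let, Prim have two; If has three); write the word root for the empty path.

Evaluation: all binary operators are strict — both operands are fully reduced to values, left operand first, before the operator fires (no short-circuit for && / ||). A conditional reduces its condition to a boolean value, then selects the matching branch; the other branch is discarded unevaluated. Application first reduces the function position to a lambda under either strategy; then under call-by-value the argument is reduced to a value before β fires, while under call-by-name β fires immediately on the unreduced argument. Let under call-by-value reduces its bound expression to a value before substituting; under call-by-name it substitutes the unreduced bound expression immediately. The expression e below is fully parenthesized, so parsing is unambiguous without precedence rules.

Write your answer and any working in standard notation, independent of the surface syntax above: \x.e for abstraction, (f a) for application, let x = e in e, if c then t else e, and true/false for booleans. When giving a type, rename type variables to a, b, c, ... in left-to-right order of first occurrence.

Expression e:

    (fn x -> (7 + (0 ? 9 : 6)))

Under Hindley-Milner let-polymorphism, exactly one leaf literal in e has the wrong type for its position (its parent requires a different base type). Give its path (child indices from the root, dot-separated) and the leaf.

Working:
  unify Int ~ Int
  unify Int ~ Bool
  FAIL: mismatch Int ~ Bool

Answer: 0.1.0 : 0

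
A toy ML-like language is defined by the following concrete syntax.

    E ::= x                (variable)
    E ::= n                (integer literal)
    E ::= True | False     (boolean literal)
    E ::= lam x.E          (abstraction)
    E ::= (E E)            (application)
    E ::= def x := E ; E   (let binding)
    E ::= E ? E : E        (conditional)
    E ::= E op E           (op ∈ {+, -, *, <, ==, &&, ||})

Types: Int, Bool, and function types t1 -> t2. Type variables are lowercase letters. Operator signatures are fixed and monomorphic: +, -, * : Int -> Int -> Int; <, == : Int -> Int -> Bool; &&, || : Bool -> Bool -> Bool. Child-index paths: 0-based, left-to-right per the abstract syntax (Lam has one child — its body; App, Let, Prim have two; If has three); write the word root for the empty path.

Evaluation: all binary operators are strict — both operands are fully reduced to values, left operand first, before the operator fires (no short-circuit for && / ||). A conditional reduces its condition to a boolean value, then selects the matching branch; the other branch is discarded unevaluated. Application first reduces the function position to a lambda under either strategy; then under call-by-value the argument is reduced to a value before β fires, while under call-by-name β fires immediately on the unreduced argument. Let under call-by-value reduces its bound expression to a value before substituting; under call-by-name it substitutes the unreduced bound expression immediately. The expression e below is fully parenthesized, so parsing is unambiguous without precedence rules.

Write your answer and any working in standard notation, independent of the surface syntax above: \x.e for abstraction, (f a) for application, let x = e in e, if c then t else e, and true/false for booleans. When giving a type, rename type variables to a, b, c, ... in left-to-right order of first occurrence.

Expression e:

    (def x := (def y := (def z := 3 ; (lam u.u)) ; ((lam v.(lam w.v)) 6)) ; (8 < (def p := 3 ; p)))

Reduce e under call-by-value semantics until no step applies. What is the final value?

Derivation:
step 0: (let x = (let y = (let z = 3 in (\u.u)) in ((\v.(\w.v)) 6)) in (8 < (let p = 3 in p)))
step 1: [let@0.0] (let x = (let y = (\u.u) in ((\v.(\w.v)) 6)) in (8 < (let p = 3 in p)))
step 2: [let@0] (let x = ((\v.(\w.v)) 6) in (8 < (let p = 3 in p)))
step 3: [beta@0] (let x = (\w.6) in (8 < (let p = 3 in p)))
step 4: [let@root] (8 < (let p = 3 in p))
step 5: [let@1] (8 < 3)
step 6: [delta@root] false

Answer: false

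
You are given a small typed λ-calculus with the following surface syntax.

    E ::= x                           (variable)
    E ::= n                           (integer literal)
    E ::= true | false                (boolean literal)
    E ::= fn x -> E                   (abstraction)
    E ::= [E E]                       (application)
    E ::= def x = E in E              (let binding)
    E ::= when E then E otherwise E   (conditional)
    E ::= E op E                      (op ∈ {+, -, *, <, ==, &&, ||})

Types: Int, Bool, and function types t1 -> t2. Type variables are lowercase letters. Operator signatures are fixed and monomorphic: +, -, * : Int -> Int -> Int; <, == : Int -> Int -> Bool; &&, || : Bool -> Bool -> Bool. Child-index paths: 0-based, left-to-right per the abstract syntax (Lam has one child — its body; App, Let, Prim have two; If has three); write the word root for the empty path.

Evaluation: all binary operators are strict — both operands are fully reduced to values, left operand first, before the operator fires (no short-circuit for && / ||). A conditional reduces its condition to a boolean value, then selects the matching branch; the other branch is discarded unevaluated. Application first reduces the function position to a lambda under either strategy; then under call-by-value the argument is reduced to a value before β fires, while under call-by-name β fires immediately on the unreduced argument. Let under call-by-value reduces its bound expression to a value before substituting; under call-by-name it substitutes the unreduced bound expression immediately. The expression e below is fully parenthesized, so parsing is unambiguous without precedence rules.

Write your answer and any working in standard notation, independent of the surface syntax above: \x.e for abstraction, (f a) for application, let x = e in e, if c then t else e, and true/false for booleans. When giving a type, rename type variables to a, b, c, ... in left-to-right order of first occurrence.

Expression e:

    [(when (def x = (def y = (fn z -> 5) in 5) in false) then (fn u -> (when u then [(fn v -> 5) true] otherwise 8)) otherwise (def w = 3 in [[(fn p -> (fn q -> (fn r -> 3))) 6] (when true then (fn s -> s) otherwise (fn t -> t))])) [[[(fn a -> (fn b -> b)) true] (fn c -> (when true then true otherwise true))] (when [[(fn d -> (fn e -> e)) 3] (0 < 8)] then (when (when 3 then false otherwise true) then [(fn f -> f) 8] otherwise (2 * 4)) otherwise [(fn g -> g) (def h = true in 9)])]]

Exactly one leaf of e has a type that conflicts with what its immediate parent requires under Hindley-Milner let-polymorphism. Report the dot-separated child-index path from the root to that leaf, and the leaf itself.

Trace:
\z._ : a -> Int
let y : forall. a -> Int
let x : Int
  unify Bool ~ Bool
u : b
  unify b ~ Bool
\v._ : c -> Int
  unify c -> Int ~ Bool -> d
  unify c ~ Bool
  unify Int ~ d
_ _ : Int
  unify Int ~ Int
\u._ : Bool -> Int
let w : Int
\r._ : g -> Int
\q._ : f -> g -> Int
\p._ : e -> f -> g -> Int
  unify e -> f -> g -> Int ~ Int -> h
  unify e ~ Int
  unify f -> g -> Int ~ h
_ _ : f -> g -> Int
  unify Bool ~ Bool
s : i
\s._ : i -> i
t : j
\t._ : j -> j
  unify i -> i ~ j -> j
  unify i ~ j
  unify j ~ j
  unify f -> g -> Int ~ (j -> j) -> k
  unify f ~ j -> j
  unify g -> Int ~ k
_ _ : g -> Int
  unify Bool -> Int ~ g -> Int
  unify Bool ~ g
  unify Int ~ Int
b : m
\b._ : m -> m
\a._ : l -> m -> m
  unify l -> m -> m ~ Bool -> n
  unify l ~ Bool
  unify m -> m ~ n
_ _ : m -> m
  unify Bool ~ Bool
  unify Bool ~ Bool
\c._ : o -> Bool
  unify m -> m ~ (o -> Bool) -> p
  unify m ~ o -> Bool
  unify o -> Bool ~ p
_ _ : o -> Bool
e : r
\e._ : r -> r
\d._ : q -> r -> r
  unify q -> r -> r ~ Int -> s
  unify q ~ Int
  unify r -> r ~ s
_ _ : r -> r
  unify Int ~ Int
  unify Int ~ Int
  unify r -> r ~ Bool -> t
  unify r ~ Bool
  unify Bool ~ t
_ _ : Bool
  unify Bool ~ Bool
  unify Int ~ Bool
  FAIL: mismatch Int ~ Bool

Answer: 1.1.1.0.0 : 3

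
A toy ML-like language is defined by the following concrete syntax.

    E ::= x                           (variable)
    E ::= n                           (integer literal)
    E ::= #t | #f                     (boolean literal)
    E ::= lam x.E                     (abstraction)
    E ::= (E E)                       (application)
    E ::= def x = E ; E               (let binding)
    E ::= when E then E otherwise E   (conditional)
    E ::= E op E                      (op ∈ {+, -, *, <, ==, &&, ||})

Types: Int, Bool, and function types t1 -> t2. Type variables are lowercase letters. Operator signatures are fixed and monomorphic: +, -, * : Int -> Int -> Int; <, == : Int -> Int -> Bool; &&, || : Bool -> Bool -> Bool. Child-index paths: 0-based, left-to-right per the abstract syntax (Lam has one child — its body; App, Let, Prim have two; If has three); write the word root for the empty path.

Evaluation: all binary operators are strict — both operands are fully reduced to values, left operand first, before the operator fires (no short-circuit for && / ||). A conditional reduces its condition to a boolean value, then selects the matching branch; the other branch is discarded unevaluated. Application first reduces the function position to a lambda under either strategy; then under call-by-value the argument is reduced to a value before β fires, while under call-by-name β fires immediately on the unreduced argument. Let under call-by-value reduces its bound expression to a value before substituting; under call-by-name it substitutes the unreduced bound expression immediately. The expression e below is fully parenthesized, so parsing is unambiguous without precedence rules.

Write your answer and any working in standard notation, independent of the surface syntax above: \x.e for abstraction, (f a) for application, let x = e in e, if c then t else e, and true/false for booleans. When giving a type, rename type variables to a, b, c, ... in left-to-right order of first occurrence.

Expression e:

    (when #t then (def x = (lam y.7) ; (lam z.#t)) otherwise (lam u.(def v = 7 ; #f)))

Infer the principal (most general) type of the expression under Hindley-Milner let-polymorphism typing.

Trace:
  unify Bool ~ Bool
\y._ : a -> Int
let x : forall. a -> Int
\z._ : b -> Bool
let v : Int
\u._ : c -> Bool
  unify b -> Bool ~ c -> Bool
  unify b ~ c
  unify Bool ~ Bool

Answer: a -> Bool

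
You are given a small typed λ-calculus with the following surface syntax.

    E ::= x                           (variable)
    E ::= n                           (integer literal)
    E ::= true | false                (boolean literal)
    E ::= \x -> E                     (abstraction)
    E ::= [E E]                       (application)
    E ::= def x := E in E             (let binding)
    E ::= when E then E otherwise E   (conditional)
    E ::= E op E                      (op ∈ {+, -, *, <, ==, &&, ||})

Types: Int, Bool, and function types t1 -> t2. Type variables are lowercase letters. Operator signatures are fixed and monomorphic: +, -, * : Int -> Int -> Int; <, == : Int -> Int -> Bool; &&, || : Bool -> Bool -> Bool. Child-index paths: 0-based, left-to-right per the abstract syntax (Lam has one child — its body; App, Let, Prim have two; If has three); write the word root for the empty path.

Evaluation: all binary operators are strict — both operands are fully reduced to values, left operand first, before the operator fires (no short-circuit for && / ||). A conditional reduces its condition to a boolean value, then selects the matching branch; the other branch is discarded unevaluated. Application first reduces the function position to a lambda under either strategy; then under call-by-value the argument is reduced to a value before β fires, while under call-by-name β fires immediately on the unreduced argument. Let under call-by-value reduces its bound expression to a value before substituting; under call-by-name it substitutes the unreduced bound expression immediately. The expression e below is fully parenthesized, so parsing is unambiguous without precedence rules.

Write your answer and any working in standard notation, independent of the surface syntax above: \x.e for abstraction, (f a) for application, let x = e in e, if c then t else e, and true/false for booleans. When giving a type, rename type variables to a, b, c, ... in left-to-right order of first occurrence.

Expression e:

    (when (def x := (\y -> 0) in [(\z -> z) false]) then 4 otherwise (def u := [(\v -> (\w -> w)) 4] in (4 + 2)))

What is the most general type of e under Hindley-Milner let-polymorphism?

Answer: Int

Trace:
\y._ : a -> Int
let x : forall. a -> Int
z : b
\z._ : b -> b
  unify b -> b ~ Bool -> c
  unify b ~ Bool
  unify Bool ~ c
_ _ : Bool
  unify Bool ~ Bool
w : e
\w._ : e -> e
\v._ : d -> e -> e
  unify d -> e -> e ~ Int -> f
  unify d ~ Int
  unify e -> e ~ f
_ _ : e -> e
let u : forall. e -> e
  unify Int ~ Int
  unify Int ~ Int
  unify Int ~ Int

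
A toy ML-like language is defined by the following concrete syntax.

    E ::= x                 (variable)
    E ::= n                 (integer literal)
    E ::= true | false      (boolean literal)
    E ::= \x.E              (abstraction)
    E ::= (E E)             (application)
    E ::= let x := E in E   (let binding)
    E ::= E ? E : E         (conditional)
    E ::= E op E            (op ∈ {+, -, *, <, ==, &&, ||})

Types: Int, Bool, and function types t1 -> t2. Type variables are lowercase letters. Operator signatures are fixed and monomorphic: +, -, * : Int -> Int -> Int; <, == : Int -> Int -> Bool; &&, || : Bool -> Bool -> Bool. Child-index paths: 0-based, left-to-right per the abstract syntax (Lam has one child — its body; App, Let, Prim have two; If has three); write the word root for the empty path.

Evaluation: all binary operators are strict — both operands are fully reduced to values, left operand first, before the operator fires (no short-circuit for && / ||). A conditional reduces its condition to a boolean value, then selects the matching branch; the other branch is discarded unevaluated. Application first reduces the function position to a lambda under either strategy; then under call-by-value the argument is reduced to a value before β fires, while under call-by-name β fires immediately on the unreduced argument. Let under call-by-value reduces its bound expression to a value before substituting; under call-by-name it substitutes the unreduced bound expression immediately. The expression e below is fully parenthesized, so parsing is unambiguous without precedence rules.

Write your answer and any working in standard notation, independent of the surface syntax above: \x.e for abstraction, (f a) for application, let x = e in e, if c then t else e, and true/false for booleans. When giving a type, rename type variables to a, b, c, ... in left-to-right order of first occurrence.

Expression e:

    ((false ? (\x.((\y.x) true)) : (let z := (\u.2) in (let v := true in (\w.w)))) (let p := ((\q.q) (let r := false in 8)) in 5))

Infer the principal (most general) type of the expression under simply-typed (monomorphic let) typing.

Answer: Int

Working:
  unify Bool ~ Bool
x : a
\y._ : b -> a
  unify b -> a ~ Bool -> c
  unify b ~ Bool
  unify a ~ c
_ _ : c
\x._ : c -> c
\u._ : d -> Int
let z : d -> Int
let v : Bool
w : e
\w._ : e -> e
  unify c -> c ~ e -> e
  unify c ~ e
  unify e ~ e
q : f
\q._ : f -> f
let r : Bool
  unify f -> f ~ Int -> g
  unify f ~ Int
  unify Int ~ g
_ _ : Int
let p : Int
  unify e -> e ~ Int -> h
  unify e ~ Int
  unify Int ~ h
_ _ : Int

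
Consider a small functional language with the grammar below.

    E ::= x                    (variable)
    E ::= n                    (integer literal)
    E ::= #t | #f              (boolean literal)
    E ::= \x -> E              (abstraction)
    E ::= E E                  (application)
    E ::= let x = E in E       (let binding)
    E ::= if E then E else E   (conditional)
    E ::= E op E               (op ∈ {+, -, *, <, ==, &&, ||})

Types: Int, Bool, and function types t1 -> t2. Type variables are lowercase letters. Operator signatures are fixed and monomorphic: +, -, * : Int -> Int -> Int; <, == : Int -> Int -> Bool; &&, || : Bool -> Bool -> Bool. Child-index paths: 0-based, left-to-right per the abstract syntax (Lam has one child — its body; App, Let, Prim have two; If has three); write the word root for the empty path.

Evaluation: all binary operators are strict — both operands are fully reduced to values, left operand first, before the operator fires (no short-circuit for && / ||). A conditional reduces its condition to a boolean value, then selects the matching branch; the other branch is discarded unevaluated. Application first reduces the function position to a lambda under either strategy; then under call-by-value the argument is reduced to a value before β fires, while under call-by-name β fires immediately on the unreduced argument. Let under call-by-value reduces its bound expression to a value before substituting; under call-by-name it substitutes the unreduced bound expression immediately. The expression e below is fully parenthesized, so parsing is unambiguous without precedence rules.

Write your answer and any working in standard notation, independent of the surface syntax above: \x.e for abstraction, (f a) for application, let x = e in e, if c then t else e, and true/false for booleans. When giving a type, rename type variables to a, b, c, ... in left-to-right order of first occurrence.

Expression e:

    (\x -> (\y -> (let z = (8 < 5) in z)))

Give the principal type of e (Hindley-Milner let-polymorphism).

Trace:
  unify Int ~ Int
  unify Int ~ Int
let z : Bool
z : Bool
\y._ : b -> Bool
\x._ : a -> b -> Bool

Answer: a -> b -> Bool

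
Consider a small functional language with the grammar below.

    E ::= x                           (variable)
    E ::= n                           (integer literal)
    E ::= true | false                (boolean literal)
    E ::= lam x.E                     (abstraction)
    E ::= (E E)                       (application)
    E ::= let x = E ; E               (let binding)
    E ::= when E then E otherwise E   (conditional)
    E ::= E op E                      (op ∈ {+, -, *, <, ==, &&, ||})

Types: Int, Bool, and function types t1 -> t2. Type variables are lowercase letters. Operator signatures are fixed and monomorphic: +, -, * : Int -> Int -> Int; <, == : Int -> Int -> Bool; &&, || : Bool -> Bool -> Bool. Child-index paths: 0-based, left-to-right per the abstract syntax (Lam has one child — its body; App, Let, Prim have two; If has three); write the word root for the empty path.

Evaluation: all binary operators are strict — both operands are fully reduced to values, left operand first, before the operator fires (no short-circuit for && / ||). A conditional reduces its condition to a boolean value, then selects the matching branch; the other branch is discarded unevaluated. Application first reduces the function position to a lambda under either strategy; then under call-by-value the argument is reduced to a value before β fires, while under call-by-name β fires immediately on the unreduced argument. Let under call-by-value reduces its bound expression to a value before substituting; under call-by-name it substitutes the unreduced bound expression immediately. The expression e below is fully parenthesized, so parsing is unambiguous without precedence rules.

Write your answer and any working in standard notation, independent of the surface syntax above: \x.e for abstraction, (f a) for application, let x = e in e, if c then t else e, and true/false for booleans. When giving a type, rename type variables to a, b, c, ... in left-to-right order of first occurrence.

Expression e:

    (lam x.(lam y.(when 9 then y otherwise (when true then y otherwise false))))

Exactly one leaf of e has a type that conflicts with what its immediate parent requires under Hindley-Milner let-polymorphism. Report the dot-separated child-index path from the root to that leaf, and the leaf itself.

Answer: 0.0.0 : 9

Working:
  unify Int ~ Bool
  FAIL: mismatch Int ~ Bool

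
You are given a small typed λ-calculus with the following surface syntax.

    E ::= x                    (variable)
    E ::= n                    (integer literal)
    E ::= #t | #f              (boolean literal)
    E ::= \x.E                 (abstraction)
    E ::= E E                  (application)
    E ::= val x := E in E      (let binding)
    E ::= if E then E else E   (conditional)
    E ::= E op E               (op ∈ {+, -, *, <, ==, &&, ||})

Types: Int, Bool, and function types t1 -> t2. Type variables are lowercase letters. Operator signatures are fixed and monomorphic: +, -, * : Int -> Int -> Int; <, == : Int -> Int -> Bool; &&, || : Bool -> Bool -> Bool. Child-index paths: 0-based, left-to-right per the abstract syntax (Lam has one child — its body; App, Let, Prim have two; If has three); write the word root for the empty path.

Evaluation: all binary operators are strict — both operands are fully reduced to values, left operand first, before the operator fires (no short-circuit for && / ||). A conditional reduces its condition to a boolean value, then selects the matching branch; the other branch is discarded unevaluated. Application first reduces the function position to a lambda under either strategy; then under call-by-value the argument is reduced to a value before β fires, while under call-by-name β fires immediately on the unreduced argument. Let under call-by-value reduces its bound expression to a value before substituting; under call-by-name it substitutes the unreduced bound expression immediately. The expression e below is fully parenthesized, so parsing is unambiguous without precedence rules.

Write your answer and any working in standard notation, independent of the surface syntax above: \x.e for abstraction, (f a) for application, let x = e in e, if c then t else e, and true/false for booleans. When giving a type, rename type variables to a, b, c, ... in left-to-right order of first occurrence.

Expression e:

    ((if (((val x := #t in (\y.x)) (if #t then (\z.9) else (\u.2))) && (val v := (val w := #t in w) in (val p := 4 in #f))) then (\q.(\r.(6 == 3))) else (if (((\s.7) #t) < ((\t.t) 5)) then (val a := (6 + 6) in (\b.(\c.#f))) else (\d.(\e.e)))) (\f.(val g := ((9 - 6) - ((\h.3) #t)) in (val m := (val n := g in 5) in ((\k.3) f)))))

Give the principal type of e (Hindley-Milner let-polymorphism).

Answer: Bool -> Bool

Working:
let x : Bool
x : Bool
\y._ : a -> Bool
  unify Bool ~ Bool
\z._ : b -> Int
\u._ : c -> Int
  unify b -> Int ~ c -> Int
  unify b ~ c
  unify Int ~ Int
  unify a -> Bool ~ (c -> Int) -> d
  unify a ~ c -> Int
  unify Bool ~ d
_ _ : Bool
  unify Bool ~ Bool
let w : Bool
w : Bool
let v : Bool
let p : Int
  unify Bool ~ Bool
  unify Bool ~ Bool
  unify Int ~ Int
  unify Int ~ Int
\r._ : f -> Bool
\q._ : e -> f -> Bool
\s._ : g -> Int
  unify g -> Int ~ Bool -> h
  unify g ~ Bool
  unify Int ~ h
_ _ : Int
  unify Int ~ Int
t : i
\t._ : i -> i
  unify i -> i ~ Int -> j
  unify i ~ Int
  unify Int ~ j
_ _ : Int
  unify Int ~ Int
  unify Bool ~ Bool
  unify Int ~ Int
  unify Int ~ Int
let a : Int
\c._ : l -> Bool
\b._ : k -> l -> Bool
e : n
\e._ : n -> n
\d._ : m -> n -> n
  unify k -> l -> Bool ~ m -> n -> n
  unify k ~ m
  unify l -> Bool ~ n -> n
  unify l ~ n
  unify Bool ~ n
  unify e -> f -> Bool ~ m -> Bool -> Bool
  unify e ~ m
  unify f -> Bool ~ Bool -> Bool
  unify f ~ Bool
  unify Bool ~ Bool
  unify Int ~ Int
  unify Int ~ Int
  unify Int ~ Int
\h._ : p -> Int
  unify p -> Int ~ Bool -> q
  unify p ~ Bool
  unify Int ~ q
_ _ : Int
  unify Int ~ Int
let g : Int
g : Int
let n : Int
let m : Int
\k._ : r -> Int
f : o
  unify r -> Int ~ o -> s
  unify r ~ o
  unify Int ~ s
_ _ : Int
\f._ : o -> Int
  unify m -> Bool -> Bool ~ (o -> Int) -> t
  unify m ~ o -> Int
  unify Bool -> Bool ~ t
_ _ : Bool -> Bool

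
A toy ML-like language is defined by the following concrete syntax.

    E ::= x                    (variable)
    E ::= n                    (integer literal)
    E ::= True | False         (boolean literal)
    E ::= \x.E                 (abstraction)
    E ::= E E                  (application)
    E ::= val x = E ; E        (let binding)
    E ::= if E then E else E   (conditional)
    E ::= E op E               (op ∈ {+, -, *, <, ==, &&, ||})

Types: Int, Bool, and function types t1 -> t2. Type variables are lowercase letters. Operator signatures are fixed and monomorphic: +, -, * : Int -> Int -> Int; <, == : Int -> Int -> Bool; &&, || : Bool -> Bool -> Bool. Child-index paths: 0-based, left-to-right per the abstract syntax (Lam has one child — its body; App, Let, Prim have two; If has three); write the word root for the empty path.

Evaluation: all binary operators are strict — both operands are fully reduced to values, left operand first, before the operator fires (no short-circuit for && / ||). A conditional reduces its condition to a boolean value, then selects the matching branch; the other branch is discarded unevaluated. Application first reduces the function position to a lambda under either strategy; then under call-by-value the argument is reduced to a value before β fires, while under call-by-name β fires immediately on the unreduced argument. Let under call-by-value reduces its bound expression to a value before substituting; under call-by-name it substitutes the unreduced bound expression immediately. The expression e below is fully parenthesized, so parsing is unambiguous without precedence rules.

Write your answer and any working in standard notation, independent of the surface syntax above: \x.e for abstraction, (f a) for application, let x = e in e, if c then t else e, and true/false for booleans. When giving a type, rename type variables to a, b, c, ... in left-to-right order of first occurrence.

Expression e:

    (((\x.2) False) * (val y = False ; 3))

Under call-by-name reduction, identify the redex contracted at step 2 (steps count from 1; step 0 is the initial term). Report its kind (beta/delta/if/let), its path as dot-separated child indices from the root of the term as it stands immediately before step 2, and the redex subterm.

Answer: let at 1 : (let y = false in 3)

Derivation:
step 0: (((\x.2) false) * (let y = false in 3))
step 1: [beta@0] (2 * (let y = false in 3))
step 2: [let@1] (2 * 3)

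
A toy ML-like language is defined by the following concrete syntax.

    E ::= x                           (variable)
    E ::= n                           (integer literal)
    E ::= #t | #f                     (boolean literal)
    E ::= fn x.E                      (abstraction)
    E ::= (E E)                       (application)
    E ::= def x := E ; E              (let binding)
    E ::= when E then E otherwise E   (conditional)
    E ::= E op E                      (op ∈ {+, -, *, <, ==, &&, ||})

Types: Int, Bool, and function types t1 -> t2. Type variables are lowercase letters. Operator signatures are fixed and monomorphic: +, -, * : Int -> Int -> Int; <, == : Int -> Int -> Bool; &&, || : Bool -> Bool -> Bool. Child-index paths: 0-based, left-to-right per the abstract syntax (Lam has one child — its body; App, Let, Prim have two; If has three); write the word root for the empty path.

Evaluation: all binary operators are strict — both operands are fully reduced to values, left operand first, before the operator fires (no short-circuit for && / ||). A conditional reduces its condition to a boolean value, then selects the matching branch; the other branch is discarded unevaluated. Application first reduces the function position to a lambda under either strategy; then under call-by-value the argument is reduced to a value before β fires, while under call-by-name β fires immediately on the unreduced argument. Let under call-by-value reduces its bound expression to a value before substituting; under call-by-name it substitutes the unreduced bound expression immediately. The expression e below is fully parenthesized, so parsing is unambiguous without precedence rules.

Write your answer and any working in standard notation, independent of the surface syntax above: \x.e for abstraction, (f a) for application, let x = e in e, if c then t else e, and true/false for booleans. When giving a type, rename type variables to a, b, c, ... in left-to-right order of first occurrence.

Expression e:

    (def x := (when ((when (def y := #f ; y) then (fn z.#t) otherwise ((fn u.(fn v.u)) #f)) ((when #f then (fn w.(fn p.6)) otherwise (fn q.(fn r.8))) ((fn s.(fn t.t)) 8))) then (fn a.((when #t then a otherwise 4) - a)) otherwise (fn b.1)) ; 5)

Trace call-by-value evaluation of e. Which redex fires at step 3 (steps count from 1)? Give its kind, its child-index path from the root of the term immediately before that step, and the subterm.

Working:
step 0: (let x = (if ((if (let y = false in y) then (\z.true) else ((\u.(\v.u)) false)) ((if false then (\w.(\p.6)) else (\q.(\r.8))) ((\s.(\t.t)) 8))) then (\a.((if true then a else 4) - a)) else (\b.1)) in 5)
step 1: [let@0.0.0.0] (let x = (if ((if false then (\z.true) else ((\u.(\v.u)) false)) ((if false then (\w.(\p.6)) else (\q.(\r.8))) ((\s.(\t.t)) 8))) then (\a.((if true then a else 4) - a)) else (\b.1)) in 5)
step 2: [if@0.0.0] (let x = (if (((\u.(\v.u)) false) ((if false then (\w.(\p.6)) else (\q.(\r.8))) ((\s.(\t.t)) 8))) then (\a.((if true then a else 4) - a)) else (\b.1)) in 5)
step 3: [beta@0.0.0] (let x = (if ((\v.false) ((if false then (\w.(\p.6)) else (\q.(\r.8))) ((\s.(\t.t)) 8))) then (\a.((if true then a else 4) - a)) else (\b.1)) in 5)

Answer: beta at 0.0.0 : ((\u.(\v.u)) false)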